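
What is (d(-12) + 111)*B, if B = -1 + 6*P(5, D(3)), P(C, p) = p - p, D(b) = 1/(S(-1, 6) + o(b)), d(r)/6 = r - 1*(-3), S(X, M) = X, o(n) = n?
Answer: -57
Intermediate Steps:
d(r) = 18 + 6*r (d(r) = 6*(r - 1*(-3)) = 6*(r + 3) = 6*(3 + r) = 18 + 6*r)
D(b) = 1/(-1 + b)
P(C, p) = 0
B = -1 (B = -1 + 6*0 = -1 + 0 = -1)
(d(-12) + 111)*B = ((18 + 6*(-12)) + 111)*(-1) = ((18 - 72) + 111)*(-1) = (-54 + 111)*(-1) = 57*(-1) = -57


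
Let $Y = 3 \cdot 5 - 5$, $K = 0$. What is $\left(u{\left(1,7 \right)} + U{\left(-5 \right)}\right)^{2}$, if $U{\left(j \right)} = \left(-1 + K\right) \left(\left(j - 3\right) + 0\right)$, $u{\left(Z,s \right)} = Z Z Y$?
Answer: $324$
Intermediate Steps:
$Y = 10$ ($Y = 15 - 5 = 10$)
$u{\left(Z,s \right)} = 10 Z^{2}$ ($u{\left(Z,s \right)} = Z Z 10 = Z^{2} \cdot 10 = 10 Z^{2}$)
$U{\left(j \right)} = 3 - j$ ($U{\left(j \right)} = \left(-1 + 0\right) \left(\left(j - 3\right) + 0\right) = - (\left(-3 + j\right) + 0) = - (-3 + j) = 3 - j$)
$\left(u{\left(1,7 \right)} + U{\left(-5 \right)}\right)^{2} = \left(10 \cdot 1^{2} + \left(3 - -5\right)\right)^{2} = \left(10 \cdot 1 + \left(3 + 5\right)\right)^{2} = \left(10 + 8\right)^{2} = 18^{2} = 324$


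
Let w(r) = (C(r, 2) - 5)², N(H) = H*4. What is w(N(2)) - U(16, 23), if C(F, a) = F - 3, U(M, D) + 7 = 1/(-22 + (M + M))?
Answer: 69/10 ≈ 6.9000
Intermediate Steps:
U(M, D) = -7 + 1/(-22 + 2*M) (U(M, D) = -7 + 1/(-22 + (M + M)) = -7 + 1/(-22 + 2*M))
C(F, a) = -3 + F
N(H) = 4*H
w(r) = (-8 + r)² (w(r) = ((-3 + r) - 5)² = (-8 + r)²)
w(N(2)) - U(16, 23) = (-8 + 4*2)² - (155 - 14*16)/(2*(-11 + 16)) = (-8 + 8)² - (155 - 224)/(2*5) = 0² - (-69)/(2*5) = 0 - 1*(-69/10) = 0 + 69/10 = 69/10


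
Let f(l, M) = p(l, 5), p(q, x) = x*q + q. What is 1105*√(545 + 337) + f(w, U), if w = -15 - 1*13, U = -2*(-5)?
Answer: -168 + 23205*√2 ≈ 32649.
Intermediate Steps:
U = 10
w = -28 (w = -15 - 13 = -28)
p(q, x) = q + q*x (p(q, x) = q*x + q = q + q*x)
f(l, M) = 6*l (f(l, M) = l*(1 + 5) = l*6 = 6*l)
1105*√(545 + 337) + f(w, U) = 1105*√(545 + 337) + 6*(-28) = 1105*√882 - 168 = 1105*(21*√2) - 168 = 23205*√2 - 168 = -168 + 23205*√2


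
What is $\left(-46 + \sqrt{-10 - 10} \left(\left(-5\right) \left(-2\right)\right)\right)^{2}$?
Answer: $116 - 1840 i \sqrt{5} \approx 116.0 - 4114.4 i$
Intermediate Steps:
$\left(-46 + \sqrt{-10 - 10} \left(\left(-5\right) \left(-2\right)\right)\right)^{2} = \left(-46 + \sqrt{-20} \cdot 10\right)^{2} = \left(-46 + 2 i \sqrt{5} \cdot 10\right)^{2} = \left(-46 + 20 i \sqrt{5}\right)^{2}$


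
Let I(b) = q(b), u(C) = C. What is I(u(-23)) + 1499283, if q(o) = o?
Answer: 1499260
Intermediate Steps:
I(b) = b
I(u(-23)) + 1499283 = -23 + 1499283 = 1499260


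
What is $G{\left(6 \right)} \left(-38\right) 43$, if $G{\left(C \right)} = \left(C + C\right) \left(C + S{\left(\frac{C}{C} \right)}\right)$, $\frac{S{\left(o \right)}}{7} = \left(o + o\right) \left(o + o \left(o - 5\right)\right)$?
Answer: $705888$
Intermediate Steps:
$S{\left(o \right)} = 14 o \left(o + o \left(-5 + o\right)\right)$ ($S{\left(o \right)} = 7 \left(o + o\right) \left(o + o \left(o - 5\right)\right) = 7 \cdot 2 o \left(o + o \left(-5 + o\right)\right) = 14 o \left(o + o \left(-5 + o\right)\right)$)
$G{\left(C \right)} = 2 C \left(-42 + C\right)$ ($G{\left(C \right)} = \left(C + C\right) \left(C + 14 \left(\frac{C}{C}\right)^{2} \left(-4 + \frac{C}{C}\right)\right) = 2 C \left(C + 14 \cdot 1^{2} \left(-4 + 1\right)\right) = 2 C \left(C + 14 \cdot 1 \left(-3\right)\right) = 2 C \left(C - 42\right) = 2 C \left(-42 + C\right)$)
$G{\left(6 \right)} \left(-38\right) 43 = 2 \cdot 6 \left(-42 + 6\right) \left(-38\right) 43 = 2 \cdot 6 \left(-36\right) \left(-38\right) 43 = \left(-432\right) \left(-38\right) 43 = 16416 \cdot 43 = 705888$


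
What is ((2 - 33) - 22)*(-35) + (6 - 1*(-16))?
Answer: 1877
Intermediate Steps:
((2 - 33) - 22)*(-35) + (6 - 1*(-16)) = (-31 - 22)*(-35) + (6 + 16) = -53*(-35) + 22 = 1855 + 22 = 1877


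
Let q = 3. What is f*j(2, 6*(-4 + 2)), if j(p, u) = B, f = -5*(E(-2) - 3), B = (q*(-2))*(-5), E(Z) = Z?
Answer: 750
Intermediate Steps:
B = 30 (B = (3*(-2))*(-5) = -6*(-5) = 30)
f = 25 (f = -5*(-2 - 3) = -5*(-5) = 25)
j(p, u) = 30
f*j(2, 6*(-4 + 2)) = 25*30 = 750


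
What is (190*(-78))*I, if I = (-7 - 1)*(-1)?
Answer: -118560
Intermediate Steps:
I = 8 (I = -8*(-1) = 8)
(190*(-78))*I = (190*(-78))*8 = -14820*8 = -118560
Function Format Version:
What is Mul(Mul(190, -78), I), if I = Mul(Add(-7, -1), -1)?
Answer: -118560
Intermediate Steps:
I = 8 (I = Mul(-8, -1) = 8)
Mul(Mul(190, -78), I) = Mul(Mul(190, -78), 8) = Mul(-14820, 8) = -118560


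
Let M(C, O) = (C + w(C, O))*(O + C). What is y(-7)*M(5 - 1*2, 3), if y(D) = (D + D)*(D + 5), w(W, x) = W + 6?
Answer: 2016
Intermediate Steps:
w(W, x) = 6 + W
M(C, O) = (6 + 2*C)*(C + O) (M(C, O) = (C + (6 + C))*(O + C) = (6 + 2*C)*(C + O))
y(D) = 2*D*(5 + D) (y(D) = (2*D)*(5 + D) = 2*D*(5 + D))
y(-7)*M(5 - 1*2, 3) = (2*(-7)*(5 - 7))*(2*(5 - 1*2)**2 + 6*(5 - 1*2) + 6*3 + 2*(5 - 1*2)*3) = (2*(-7)*(-2))*(2*(5 - 2)**2 + 6*(5 - 2) + 18 + 2*(5 - 2)*3) = 28*(2*3**2 + 6*3 + 18 + 2*3*3) = 28*(2*9 + 18 + 18 + 18) = 28*(18 + 18 + 18 + 18) = 28*72 = 2016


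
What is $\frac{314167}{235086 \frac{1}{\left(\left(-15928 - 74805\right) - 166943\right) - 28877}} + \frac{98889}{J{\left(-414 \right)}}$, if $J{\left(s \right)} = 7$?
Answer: $- \frac{86704436429}{235086} \approx -3.6882 \cdot 10^{5}$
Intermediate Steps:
$\frac{314167}{235086 \frac{1}{\left(\left(-15928 - 74805\right) - 166943\right) - 28877}} + \frac{98889}{J{\left(-414 \right)}} = \frac{314167}{235086 \frac{1}{\left(\left(-15928 - 74805\right) - 166943\right) - 28877}} + \frac{98889}{7} = \frac{314167}{235086 \frac{1}{\left(-90733 - 166943\right) - 28877}} + 98889 \cdot \frac{1}{7} = \frac{314167}{235086 \frac{1}{-257676 - 28877}} + 14127 = \frac{314167}{235086 \frac{1}{-286553}} + 14127 = \frac{314167}{235086 \left(- \frac{1}{286553}\right)} + 14127 = \frac{314167}{- \frac{235086}{286553}} + 14127 = 314167 \left(- \frac{286553}{235086}\right) + 14127 = - \frac{90025496351}{235086} + 14127 = - \frac{86704436429}{235086}$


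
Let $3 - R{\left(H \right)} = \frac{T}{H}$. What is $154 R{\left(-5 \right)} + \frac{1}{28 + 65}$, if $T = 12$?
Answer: $\frac{386699}{465} \approx 831.61$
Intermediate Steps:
$R{\left(H \right)} = 3 - \frac{12}{H}$
$154 R{\left(-5 \right)} + \frac{1}{28 + 65} = 154 \left(3 - \frac{12}{-5}\right) + \frac{1}{28 + 65} = 154 \left(3 - - \frac{12}{5}\right) + \frac{1}{93} = 154 \left(3 + \frac{12}{5}\right) + \frac{1}{93} = 154 \cdot \frac{27}{5} + \frac{1}{93} = \frac{4158}{5} + \frac{1}{93} = \frac{386699}{465}$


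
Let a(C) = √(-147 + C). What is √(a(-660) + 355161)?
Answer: √(355161 + I*√807) ≈ 595.95 + 0.024*I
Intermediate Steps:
√(a(-660) + 355161) = √(√(-147 - 660) + 355161) = √(√(-807) + 355161) = √(I*√807 + 355161) = √(355161 + I*√807)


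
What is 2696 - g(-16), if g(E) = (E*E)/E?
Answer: 2712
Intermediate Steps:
g(E) = E (g(E) = E**2/E = E)
2696 - g(-16) = 2696 - 1*(-16) = 2696 + 16 = 2712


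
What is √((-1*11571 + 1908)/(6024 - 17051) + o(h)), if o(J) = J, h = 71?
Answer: 2*√2184944915/11027 ≈ 8.4780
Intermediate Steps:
√((-1*11571 + 1908)/(6024 - 17051) + o(h)) = √((-1*11571 + 1908)/(6024 - 17051) + 71) = √((-11571 + 1908)/(-11027) + 71) = √(-9663*(-1/11027) + 71) = √(9663/11027 + 71) = √(792580/11027) = 2*√2184944915/11027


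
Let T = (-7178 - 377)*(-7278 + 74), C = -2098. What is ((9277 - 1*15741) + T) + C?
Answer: 54417658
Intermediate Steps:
T = 54426220 (T = -7555*(-7204) = 54426220)
((9277 - 1*15741) + T) + C = ((9277 - 1*15741) + 54426220) - 2098 = ((9277 - 15741) + 54426220) - 2098 = (-6464 + 54426220) - 2098 = 54419756 - 2098 = 54417658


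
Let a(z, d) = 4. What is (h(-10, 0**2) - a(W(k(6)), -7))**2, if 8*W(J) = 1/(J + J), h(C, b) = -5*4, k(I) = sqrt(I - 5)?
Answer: 576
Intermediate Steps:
k(I) = sqrt(-5 + I)
h(C, b) = -20
W(J) = 1/(16*J) (W(J) = 1/(8*(J + J)) = 1/(8*((2*J))) = (1/(2*J))/8 = 1/(16*J))
(h(-10, 0**2) - a(W(k(6)), -7))**2 = (-20 - 1*4)**2 = (-20 - 4)**2 = (-24)**2 = 576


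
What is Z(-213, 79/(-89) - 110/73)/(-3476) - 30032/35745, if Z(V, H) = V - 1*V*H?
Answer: -255158812657/403624890570 ≈ -0.63217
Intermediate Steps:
Z(V, H) = V - H*V (Z(V, H) = V - V*H = V - H*V)
Z(-213, 79/(-89) - 110/73)/(-3476) - 30032/35745 = -213*(1 - (79/(-89) - 110/73))/(-3476) - 30032/35745 = -213*(1 - (79*(-1/89) - 110*1/73))*(-1/3476) - 30032*1/35745 = -213*(1 - (-79/89 - 110/73))*(-1/3476) - 30032/35745 = -213*(1 - 1*(-15557/6497))*(-1/3476) - 30032/35745 = -213*(1 + 15557/6497)*(-1/3476) - 30032/35745 = -213*22054/6497*(-1/3476) - 30032/35745 = -4697502/6497*(-1/3476) - 30032/35745 = 2348751/11291786 - 30032/35745 = -255158812657/403624890570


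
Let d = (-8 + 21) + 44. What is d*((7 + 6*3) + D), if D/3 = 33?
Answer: 7068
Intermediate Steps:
D = 99 (D = 3*33 = 99)
d = 57 (d = 13 + 44 = 57)
d*((7 + 6*3) + D) = 57*((7 + 6*3) + 99) = 57*((7 + 18) + 99) = 57*(25 + 99) = 57*124 = 7068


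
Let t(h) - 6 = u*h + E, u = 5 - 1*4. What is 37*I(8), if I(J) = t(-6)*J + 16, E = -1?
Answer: 296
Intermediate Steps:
u = 1 (u = 5 - 4 = 1)
t(h) = 5 + h (t(h) = 6 + (1*h - 1) = 6 + (h - 1) = 6 + (-1 + h) = 5 + h)
I(J) = 16 - J (I(J) = (5 - 6)*J + 16 = -J + 16 = 16 - J)
37*I(8) = 37*(16 - 1*8) = 37*(16 - 8) = 37*8 = 296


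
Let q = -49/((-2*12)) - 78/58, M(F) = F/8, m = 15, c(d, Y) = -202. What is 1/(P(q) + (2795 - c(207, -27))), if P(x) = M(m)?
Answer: 8/23991 ≈ 0.00033346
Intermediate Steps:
M(F) = F/8 (M(F) = F*(⅛) = F/8)
q = 485/696 (q = -49/(-24) - 78*1/58 = -49*(-1/24) - 39/29 = 49/24 - 39/29 = 485/696 ≈ 0.69684)
P(x) = 15/8 (P(x) = (⅛)*15 = 15/8)
1/(P(q) + (2795 - c(207, -27))) = 1/(15/8 + (2795 - 1*(-202))) = 1/(15/8 + (2795 + 202)) = 1/(15/8 + 2997) = 1/(23991/8) = 8/23991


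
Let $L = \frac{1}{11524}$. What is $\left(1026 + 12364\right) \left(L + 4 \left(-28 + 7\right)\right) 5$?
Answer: $- \frac{32404302125}{5762} \approx -5.6238 \cdot 10^{6}$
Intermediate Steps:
$L = \frac{1}{11524} \approx 8.6775 \cdot 10^{-5}$
$\left(1026 + 12364\right) \left(L + 4 \left(-28 + 7\right)\right) 5 = \left(1026 + 12364\right) \left(\frac{1}{11524} + 4 \left(-28 + 7\right)\right) 5 = 13390 \left(\frac{1}{11524} + 4 \left(-21\right)\right) 5 = 13390 \left(\frac{1}{11524} - 84\right) 5 = 13390 \left(- \frac{968015}{11524}\right) 5 = \left(- \frac{6480860425}{5762}\right) 5 = - \frac{32404302125}{5762}$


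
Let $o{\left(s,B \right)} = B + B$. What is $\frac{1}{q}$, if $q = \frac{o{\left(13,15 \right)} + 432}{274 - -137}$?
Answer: $\frac{137}{154} \approx 0.88961$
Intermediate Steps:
$o{\left(s,B \right)} = 2 B$
$q = \frac{154}{137}$ ($q = \frac{2 \cdot 15 + 432}{274 - -137} = \frac{30 + 432}{274 + 137} = \frac{462}{411} = 462 \cdot \frac{1}{411} = \frac{154}{137} \approx 1.1241$)
$\frac{1}{q} = \frac{1}{\frac{154}{137}} = \frac{137}{154}$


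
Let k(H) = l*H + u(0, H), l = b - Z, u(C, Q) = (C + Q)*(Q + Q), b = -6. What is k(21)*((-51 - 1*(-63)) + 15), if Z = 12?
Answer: 13608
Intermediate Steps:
u(C, Q) = 2*Q*(C + Q) (u(C, Q) = (C + Q)*(2*Q) = 2*Q*(C + Q))
l = -18 (l = -6 - 1*12 = -6 - 12 = -18)
k(H) = -18*H + 2*H² (k(H) = -18*H + 2*H*(0 + H) = -18*H + 2*H*H = -18*H + 2*H²)
k(21)*((-51 - 1*(-63)) + 15) = (2*21*(-9 + 21))*((-51 - 1*(-63)) + 15) = (2*21*12)*((-51 + 63) + 15) = 504*(12 + 15) = 504*27 = 13608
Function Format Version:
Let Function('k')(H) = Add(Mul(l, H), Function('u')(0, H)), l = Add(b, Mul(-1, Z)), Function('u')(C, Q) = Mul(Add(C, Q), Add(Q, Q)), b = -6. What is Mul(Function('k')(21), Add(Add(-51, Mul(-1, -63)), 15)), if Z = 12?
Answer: 13608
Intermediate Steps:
Function('u')(C, Q) = Mul(2, Q, Add(C, Q)) (Function('u')(C, Q) = Mul(Add(C, Q), Mul(2, Q)) = Mul(2, Q, Add(C, Q)))
l = -18 (l = Add(-6, Mul(-1, 12)) = Add(-6, -12) = -18)
Function('k')(H) = Add(Mul(-18, H), Mul(2, Pow(H, 2))) (Function('k')(H) = Add(Mul(-18, H), Mul(2, H, Add(0, H))) = Add(Mul(-18, H), Mul(2, H, H)) = Add(Mul(-18, H), Mul(2, Pow(H, 2))))
Mul(Function('k')(21), Add(Add(-51, Mul(-1, -63)), 15)) = Mul(Mul(2, 21, Add(-9, 21)), Add(Add(-51, Mul(-1, -63)), 15)) = Mul(Mul(2, 21, 12), Add(Add(-51, 63), 15)) = Mul(504, Add(12, 15)) = Mul(504, 27) = 13608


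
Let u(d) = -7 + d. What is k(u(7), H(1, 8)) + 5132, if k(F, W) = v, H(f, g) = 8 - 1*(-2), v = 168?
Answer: 5300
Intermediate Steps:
H(f, g) = 10 (H(f, g) = 8 + 2 = 10)
k(F, W) = 168
k(u(7), H(1, 8)) + 5132 = 168 + 5132 = 5300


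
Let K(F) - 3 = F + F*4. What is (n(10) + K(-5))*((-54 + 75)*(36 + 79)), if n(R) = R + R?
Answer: -4830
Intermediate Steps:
n(R) = 2*R
K(F) = 3 + 5*F (K(F) = 3 + (F + F*4) = 3 + (F + 4*F) = 3 + 5*F)
(n(10) + K(-5))*((-54 + 75)*(36 + 79)) = (2*10 + (3 + 5*(-5)))*((-54 + 75)*(36 + 79)) = (20 + (3 - 25))*(21*115) = (20 - 22)*2415 = -2*2415 = -4830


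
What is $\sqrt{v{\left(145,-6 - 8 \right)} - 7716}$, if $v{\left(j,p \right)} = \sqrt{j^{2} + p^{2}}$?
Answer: $\sqrt{-7716 + \sqrt{21221}} \approx 87.008 i$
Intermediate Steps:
$\sqrt{v{\left(145,-6 - 8 \right)} - 7716} = \sqrt{\sqrt{145^{2} + \left(-6 - 8\right)^{2}} - 7716} = \sqrt{\sqrt{21025 + \left(-6 - 8\right)^{2}} - 7716} = \sqrt{\sqrt{21025 + \left(-14\right)^{2}} - 7716} = \sqrt{\sqrt{21025 + 196} - 7716} = \sqrt{\sqrt{21221} - 7716} = \sqrt{-7716 + \sqrt{21221}}$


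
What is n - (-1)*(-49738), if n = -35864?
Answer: -85602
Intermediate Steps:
n - (-1)*(-49738) = -35864 - (-1)*(-49738) = -35864 - 1*49738 = -35864 - 49738 = -85602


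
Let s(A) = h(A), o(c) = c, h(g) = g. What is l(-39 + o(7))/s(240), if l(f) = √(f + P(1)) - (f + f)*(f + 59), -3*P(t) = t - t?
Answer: 36/5 + I*√2/60 ≈ 7.2 + 0.02357*I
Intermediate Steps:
P(t) = 0 (P(t) = -(t - t)/3 = -⅓*0 = 0)
s(A) = A
l(f) = √f - 2*f*(59 + f) (l(f) = √(f + 0) - (f + f)*(f + 59) = √f - 2*f*(59 + f))
l(-39 + o(7))/s(240) = (√(-39 + 7) - 118*(-39 + 7) - 2*(-39 + 7)²)/240 = (√(-32) - 118*(-32) - 2*(-32)²)*(1/240) = (4*I*√2 + 3776 - 2*1024)*(1/240) = (4*I*√2 + 3776 - 2048)*(1/240) = (1728 + 4*I*√2)*(1/240) = 36/5 + I*√2/60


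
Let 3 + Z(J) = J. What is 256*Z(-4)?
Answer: -1792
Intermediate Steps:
Z(J) = -3 + J
256*Z(-4) = 256*(-3 - 4) = 256*(-7) = -1792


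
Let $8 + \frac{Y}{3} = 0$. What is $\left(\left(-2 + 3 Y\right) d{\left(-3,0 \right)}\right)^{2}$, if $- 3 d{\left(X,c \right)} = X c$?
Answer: $0$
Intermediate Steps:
$Y = -24$ ($Y = -24 + 3 \cdot 0 = -24 + 0 = -24$)
$d{\left(X,c \right)} = - \frac{X c}{3}$
$\left(\left(-2 + 3 Y\right) d{\left(-3,0 \right)}\right)^{2} = \left(\left(-2 + 3 \left(-24\right)\right) \left(\left(- \frac{1}{3}\right) \left(-3\right) 0\right)\right)^{2} = \left(\left(-2 - 72\right) 0\right)^{2} = \left(\left(-74\right) 0\right)^{2} = 0^{2} = 0$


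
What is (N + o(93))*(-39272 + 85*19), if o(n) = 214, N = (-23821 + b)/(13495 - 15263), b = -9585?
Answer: -7752785503/884 ≈ -8.7701e+6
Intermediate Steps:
N = 16703/884 (N = (-23821 - 9585)/(13495 - 15263) = -33406/(-1768) = -33406*(-1/1768) = 16703/884 ≈ 18.895)
(N + o(93))*(-39272 + 85*19) = (16703/884 + 214)*(-39272 + 85*19) = 205879*(-39272 + 1615)/884 = (205879/884)*(-37657) = -7752785503/884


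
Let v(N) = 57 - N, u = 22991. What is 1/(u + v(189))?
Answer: 1/22859 ≈ 4.3746e-5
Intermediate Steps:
1/(u + v(189)) = 1/(22991 + (57 - 1*189)) = 1/(22991 + (57 - 189)) = 1/(22991 - 132) = 1/22859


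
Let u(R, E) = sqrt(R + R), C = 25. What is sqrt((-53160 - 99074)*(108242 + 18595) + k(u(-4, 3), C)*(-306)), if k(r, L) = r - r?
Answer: 3*I*sqrt(2145433762) ≈ 1.3896e+5*I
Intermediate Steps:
u(R, E) = sqrt(2)*sqrt(R) (u(R, E) = sqrt(2*R) = sqrt(2)*sqrt(R))
k(r, L) = 0
sqrt((-53160 - 99074)*(108242 + 18595) + k(u(-4, 3), C)*(-306)) = sqrt((-53160 - 99074)*(108242 + 18595) + 0*(-306)) = sqrt(-152234*126837 + 0) = sqrt(-19308903858 + 0) = sqrt(-19308903858) = 3*I*sqrt(2145433762)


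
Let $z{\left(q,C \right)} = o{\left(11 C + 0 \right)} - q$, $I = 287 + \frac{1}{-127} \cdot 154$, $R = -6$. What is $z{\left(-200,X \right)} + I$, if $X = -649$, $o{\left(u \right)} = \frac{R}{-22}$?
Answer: $\frac{679026}{1397} \approx 486.06$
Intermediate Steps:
$o{\left(u \right)} = \frac{3}{11}$ ($o{\left(u \right)} = - \frac{6}{-22} = \left(-6\right) \left(- \frac{1}{22}\right) = \frac{3}{11}$)
$I = \frac{36295}{127}$ ($I = 287 - \frac{154}{127} = \frac{36295}{127} \approx 285.79$)
$z{\left(q,C \right)} = \frac{3}{11} - q$
$z{\left(-200,X \right)} + I = \left(\frac{3}{11} - -200\right) + \frac{36295}{127} = \left(\frac{3}{11} + 200\right) + \frac{36295}{127} = \frac{2203}{11} + \frac{36295}{127} = \frac{679026}{1397}$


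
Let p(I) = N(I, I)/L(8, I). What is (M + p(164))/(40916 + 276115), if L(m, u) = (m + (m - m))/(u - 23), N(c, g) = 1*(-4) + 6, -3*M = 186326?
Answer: -744881/3804372 ≈ -0.19580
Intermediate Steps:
M = -186326/3 (M = -⅓*186326 = -186326/3 ≈ -62109.)
N(c, g) = 2 (N(c, g) = -4 + 6 = 2)
L(m, u) = m/(-23 + u) (L(m, u) = (m + 0)/(-23 + u) = m/(-23 + u))
p(I) = -23/4 + I/4 (p(I) = 2/((8/(-23 + I))) = 2*(-23/8 + I/8) = -23/4 + I/4)
(M + p(164))/(40916 + 276115) = (-186326/3 + (-23/4 + (¼)*164))/(40916 + 276115) = (-186326/3 + (-23/4 + 41))/317031 = (-186326/3 + 141/4)*(1/317031) = -744881/12*1/317031 = -744881/3804372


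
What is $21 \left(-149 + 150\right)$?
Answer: $21$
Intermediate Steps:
$21 \left(-149 + 150\right) = 21 \cdot 1 = 21$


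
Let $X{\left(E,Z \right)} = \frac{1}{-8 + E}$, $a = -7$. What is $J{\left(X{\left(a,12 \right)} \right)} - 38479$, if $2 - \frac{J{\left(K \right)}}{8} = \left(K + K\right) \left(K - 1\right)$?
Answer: $- \frac{8654431}{225} \approx -38464.0$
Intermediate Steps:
$J{\left(K \right)} = 16 - 16 K \left(-1 + K\right)$ ($J{\left(K \right)} = 16 - 8 \left(K + K\right) \left(K - 1\right) = 16 - 8 \cdot 2 K \left(-1 + K\right) = 16 - 16 K \left(-1 + K\right)$)
$J{\left(X{\left(a,12 \right)} \right)} - 38479 = \left(16 - 16 \left(\frac{1}{-8 - 7}\right)^{2} + \frac{16}{-8 - 7}\right) - 38479 = \left(16 - 16 \left(\frac{1}{-15}\right)^{2} + \frac{16}{-15}\right) - 38479 = \left(16 - 16 \left(- \frac{1}{15}\right)^{2} + 16 \left(- \frac{1}{15}\right)\right) - 38479 = \left(16 - \frac{16}{225} - \frac{16}{15}\right) - 38479 = \frac{3344}{225} - 38479 = - \frac{8654431}{225}$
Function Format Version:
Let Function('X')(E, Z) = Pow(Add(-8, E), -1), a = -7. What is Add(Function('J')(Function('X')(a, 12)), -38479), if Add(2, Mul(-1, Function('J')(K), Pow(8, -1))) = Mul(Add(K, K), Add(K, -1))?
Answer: Rational(-8654431, 225) ≈ -38464.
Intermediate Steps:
Function('J')(K) = Add(16, Mul(-16, K, Add(-1, K))) (Function('J')(K) = Add(16, Mul(-8, Mul(Add(K, K), Add(K, -1)))) = Add(16, Mul(-8, Mul(Mul(2, K), Add(-1, K)))) = Add(16, Mul(-8, Mul(2, K, Add(-1, K)))) = Add(16, Mul(-16, K, Add(-1, K))))
Add(Function('J')(Function('X')(a, 12)), -38479) = Add(Add(16, Mul(-16, Pow(Pow(Add(-8, -7), -1), 2)), Mul(16, Pow(Add(-8, -7), -1))), -38479) = Add(Add(16, Mul(-16, Pow(Pow(-15, -1), 2)), Mul(16, Pow(-15, -1))), -38479) = Add(Add(16, Mul(-16, Pow(Rational(-1, 15), 2)), Mul(16, Rational(-1, 15))), -38479) = Add(Add(16, Mul(-16, Rational(1, 225)), Rational(-16, 15)), -38479) = Add(Add(16, Rational(-16, 225), Rational(-16, 15)), -38479) = Add(Rational(3344, 225), -38479) = Rational(-8654431, 225)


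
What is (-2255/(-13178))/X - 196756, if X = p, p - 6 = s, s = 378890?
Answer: -89310973528243/453917408 ≈ -1.9676e+5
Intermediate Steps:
p = 378896 (p = 6 + 378890 = 378896)
X = 378896
(-2255/(-13178))/X - 196756 = -2255/(-13178)/378896 - 196756 = -2255*(-1)/13178*(1/378896) - 196756 = -1*(-205/1198)*(1/378896) - 196756 = (205/1198)*(1/378896) - 196756 = 205/453917408 - 196756 = -89310973528243/453917408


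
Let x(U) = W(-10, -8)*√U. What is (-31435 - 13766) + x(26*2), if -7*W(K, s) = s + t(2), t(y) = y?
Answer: -45201 + 12*√13/7 ≈ -45195.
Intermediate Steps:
W(K, s) = -2/7 - s/7 (W(K, s) = -(s + 2)/7 = -(2 + s)/7 = -2/7 - s/7)
x(U) = 6*√U/7 (x(U) = (-2/7 - ⅐*(-8))*√U = (-2/7 + 8/7)*√U = 6*√U/7)
(-31435 - 13766) + x(26*2) = (-31435 - 13766) + 6*√(26*2)/7 = -45201 + 6*√52/7 = -45201 + 6*(2*√13)/7 = -45201 + 12*√13/7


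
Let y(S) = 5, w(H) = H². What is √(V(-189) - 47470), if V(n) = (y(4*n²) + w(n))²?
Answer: √1276299606 ≈ 35725.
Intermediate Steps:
V(n) = (5 + n²)²
√(V(-189) - 47470) = √((5 + (-189)²)² - 47470) = √((5 + 35721)² - 47470) = √(35726² - 47470) = √(1276347076 - 47470) = √1276299606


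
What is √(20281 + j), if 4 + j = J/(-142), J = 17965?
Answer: √406314398/142 ≈ 141.95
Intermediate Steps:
j = -18533/142 (j = -4 + 17965/(-142) = -4 + 17965*(-1/142) = -4 - 17965/142 = -18533/142 ≈ -130.51)
√(20281 + j) = √(20281 - 18533/142) = √(2861369/142) = √406314398/142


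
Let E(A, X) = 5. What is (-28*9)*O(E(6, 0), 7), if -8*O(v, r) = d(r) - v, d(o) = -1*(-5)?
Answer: 0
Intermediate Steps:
d(o) = 5
O(v, r) = -5/8 + v/8 (O(v, r) = -(5 - v)/8 = -5/8 + v/8)
(-28*9)*O(E(6, 0), 7) = (-28*9)*(-5/8 + (1/8)*5) = -252*(-5/8 + 5/8) = -252*0 = 0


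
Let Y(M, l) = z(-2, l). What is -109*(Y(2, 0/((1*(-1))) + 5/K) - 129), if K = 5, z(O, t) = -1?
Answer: 14170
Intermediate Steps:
Y(M, l) = -1
-109*(Y(2, 0/((1*(-1))) + 5/K) - 129) = -109*(-1 - 129) = -109*(-130) = 14170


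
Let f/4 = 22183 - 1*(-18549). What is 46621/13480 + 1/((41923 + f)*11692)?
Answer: 27915697814103/8071547296040 ≈ 3.4585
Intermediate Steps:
f = 162928 (f = 4*(22183 - 1*(-18549)) = 4*(22183 + 18549) = 4*40732 = 162928)
46621/13480 + 1/((41923 + f)*11692) = 46621/13480 + 1/((41923 + 162928)*11692) = 46621*(1/13480) + (1/11692)/204851 = 46621/13480 + (1/204851)*(1/11692) = 46621/13480 + 1/2395117892 = 27915697814103/8071547296040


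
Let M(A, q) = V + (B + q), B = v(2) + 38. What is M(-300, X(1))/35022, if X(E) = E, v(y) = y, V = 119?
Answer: 80/17511 ≈ 0.0045686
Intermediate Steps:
B = 40 (B = 2 + 38 = 40)
M(A, q) = 159 + q (M(A, q) = 119 + (40 + q) = 159 + q)
M(-300, X(1))/35022 = (159 + 1)/35022 = 160*(1/35022) = 80/17511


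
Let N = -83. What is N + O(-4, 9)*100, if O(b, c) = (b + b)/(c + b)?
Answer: -243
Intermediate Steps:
O(b, c) = 2*b/(b + c) (O(b, c) = (2*b)/(b + c) = 2*b/(b + c))
N + O(-4, 9)*100 = -83 + (2*(-4)/(-4 + 9))*100 = -83 + (2*(-4)/5)*100 = -83 + (2*(-4)*(⅕))*100 = -83 - 8/5*100 = -83 - 160 = -243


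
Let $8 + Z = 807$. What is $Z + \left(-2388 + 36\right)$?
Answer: $-1553$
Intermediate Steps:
$Z = 799$ ($Z = -8 + 807 = 799$)
$Z + \left(-2388 + 36\right) = 799 + \left(-2388 + 36\right) = 799 - 2352 = -1553$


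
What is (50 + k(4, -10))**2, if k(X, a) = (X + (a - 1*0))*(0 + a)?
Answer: 12100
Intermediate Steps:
k(X, a) = a*(X + a) (k(X, a) = (X + (a + 0))*a = (X + a)*a = a*(X + a))
(50 + k(4, -10))**2 = (50 - 10*(4 - 10))**2 = (50 - 10*(-6))**2 = (50 + 60)**2 = 110**2 = 12100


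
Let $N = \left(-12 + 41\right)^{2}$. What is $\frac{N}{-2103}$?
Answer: $- \frac{841}{2103} \approx -0.3999$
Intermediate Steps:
$N = 841$ ($N = 29^{2} = 841$)
$\frac{N}{-2103} = \frac{841}{-2103} = 841 \left(- \frac{1}{2103}\right) = - \frac{841}{2103}$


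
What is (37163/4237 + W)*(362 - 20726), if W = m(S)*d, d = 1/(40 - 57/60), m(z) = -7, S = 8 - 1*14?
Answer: -578971388772/3309097 ≈ -1.7496e+5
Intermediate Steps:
S = -6 (S = 8 - 14 = -6)
d = 20/781 (d = 1/(40 - 57*1/60) = 1/(40 - 19/20) = 1/(781/20) = 20/781 ≈ 0.025608)
W = -140/781 (W = -7*20/781 = -140/781 ≈ -0.17926)
(37163/4237 + W)*(362 - 20726) = (37163/4237 - 140/781)*(362 - 20726) = (37163*(1/4237) - 140/781)*(-20364) = (37163/4237 - 140/781)*(-20364) = (28431123/3309097)*(-20364) = -578971388772/3309097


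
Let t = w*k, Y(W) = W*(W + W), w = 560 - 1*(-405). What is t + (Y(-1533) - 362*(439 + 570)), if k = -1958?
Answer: 2445450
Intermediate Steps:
w = 965 (w = 560 + 405 = 965)
Y(W) = 2*W**2 (Y(W) = W*(2*W) = 2*W**2)
t = -1889470 (t = 965*(-1958) = -1889470)
t + (Y(-1533) - 362*(439 + 570)) = -1889470 + (2*(-1533)**2 - 362*(439 + 570)) = -1889470 + (2*2350089 - 362*1009) = -1889470 + (4700178 - 365258) = -1889470 + 4334920 = 2445450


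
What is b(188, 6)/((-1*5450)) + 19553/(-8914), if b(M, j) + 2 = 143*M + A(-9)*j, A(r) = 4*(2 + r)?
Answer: -172346223/24290650 ≈ -7.0952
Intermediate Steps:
A(r) = 8 + 4*r
b(M, j) = -2 - 28*j + 143*M (b(M, j) = -2 + (143*M + (8 + 4*(-9))*j) = -2 + (143*M + (8 - 36)*j) = -2 + (143*M - 28*j) = -2 + (-28*j + 143*M) = -2 - 28*j + 143*M)
b(188, 6)/((-1*5450)) + 19553/(-8914) = (-2 - 28*6 + 143*188)/((-1*5450)) + 19553/(-8914) = (-2 - 168 + 26884)/(-5450) + 19553*(-1/8914) = 26714*(-1/5450) - 19553/8914 = -13357/2725 - 19553/8914 = -172346223/24290650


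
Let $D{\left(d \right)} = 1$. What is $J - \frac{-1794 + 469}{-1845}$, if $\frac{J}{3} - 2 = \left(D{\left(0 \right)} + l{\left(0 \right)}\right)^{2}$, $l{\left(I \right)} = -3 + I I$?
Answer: $\frac{6377}{369} \approx 17.282$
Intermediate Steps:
$l{\left(I \right)} = -3 + I^{2}$
$J = 18$ ($J = 6 + 3 \left(1 - \left(3 - 0^{2}\right)\right)^{2} = 6 + 3 \left(1 + \left(-3 + 0\right)\right)^{2} = 6 + 3 \left(1 - 3\right)^{2} = 6 + 3 \left(-2\right)^{2} = 6 + 3 \cdot 4 = 6 + 12 = 18$)
$J - \frac{-1794 + 469}{-1845} = 18 - \frac{-1794 + 469}{-1845} = 18 - \left(-1325\right) \left(- \frac{1}{1845}\right) = 18 - \frac{265}{369} = \frac{6377}{369}$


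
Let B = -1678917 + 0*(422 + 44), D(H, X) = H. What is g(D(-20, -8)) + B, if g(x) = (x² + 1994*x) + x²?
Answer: -1717997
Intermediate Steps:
g(x) = 2*x² + 1994*x
B = -1678917 (B = -1678917 + 0*466 = -1678917 + 0 = -1678917)
g(D(-20, -8)) + B = 2*(-20)*(997 - 20) - 1678917 = 2*(-20)*977 - 1678917 = -39080 - 1678917 = -1717997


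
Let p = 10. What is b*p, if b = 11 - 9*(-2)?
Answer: 290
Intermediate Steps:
b = 29 (b = 11 + 18 = 29)
b*p = 29*10 = 290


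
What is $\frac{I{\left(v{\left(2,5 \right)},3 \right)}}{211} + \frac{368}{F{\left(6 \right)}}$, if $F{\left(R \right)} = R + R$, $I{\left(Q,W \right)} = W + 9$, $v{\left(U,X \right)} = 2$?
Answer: $\frac{19448}{633} \approx 30.724$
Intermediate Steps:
$I{\left(Q,W \right)} = 9 + W$
$F{\left(R \right)} = 2 R$
$\frac{I{\left(v{\left(2,5 \right)},3 \right)}}{211} + \frac{368}{F{\left(6 \right)}} = \frac{9 + 3}{211} + \frac{368}{2 \cdot 6} = 12 \cdot \frac{1}{211} + \frac{368}{12} = \frac{12}{211} + 368 \cdot \frac{1}{12} = \frac{12}{211} + \frac{92}{3} = \frac{19448}{633}$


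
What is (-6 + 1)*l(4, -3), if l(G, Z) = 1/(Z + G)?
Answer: -5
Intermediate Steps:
l(G, Z) = 1/(G + Z)
(-6 + 1)*l(4, -3) = (-6 + 1)/(4 - 3) = -5/1 = -5*1 = -5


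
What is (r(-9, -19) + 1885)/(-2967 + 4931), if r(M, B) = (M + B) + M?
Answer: 462/491 ≈ 0.94094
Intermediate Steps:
r(M, B) = B + 2*M (r(M, B) = (B + M) + M = B + 2*M)
(r(-9, -19) + 1885)/(-2967 + 4931) = ((-19 + 2*(-9)) + 1885)/(-2967 + 4931) = ((-19 - 18) + 1885)/1964 = (-37 + 1885)*(1/1964) = 1848*(1/1964) = 462/491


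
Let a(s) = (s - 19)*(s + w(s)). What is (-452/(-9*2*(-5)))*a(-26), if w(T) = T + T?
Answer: -17628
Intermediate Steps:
w(T) = 2*T
a(s) = 3*s*(-19 + s) (a(s) = (s - 19)*(s + 2*s) = (-19 + s)*(3*s) = 3*s*(-19 + s))
(-452/(-9*2*(-5)))*a(-26) = (-452/(-9*2*(-5)))*(3*(-26)*(-19 - 26)) = (-452/((-18*(-5))))*(3*(-26)*(-45)) = -452/90*3510 = -452*1/90*3510 = -226/45*3510 = -17628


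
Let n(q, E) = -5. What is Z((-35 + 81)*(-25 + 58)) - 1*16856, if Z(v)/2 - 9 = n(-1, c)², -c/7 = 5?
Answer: -16788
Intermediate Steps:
c = -35 (c = -7*5 = -35)
Z(v) = 68 (Z(v) = 18 + 2*(-5)² = 18 + 2*25 = 18 + 50 = 68)
Z((-35 + 81)*(-25 + 58)) - 1*16856 = 68 - 1*16856 = 68 - 16856 = -16788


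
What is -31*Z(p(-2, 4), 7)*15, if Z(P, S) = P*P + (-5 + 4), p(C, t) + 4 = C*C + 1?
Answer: 0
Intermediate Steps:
p(C, t) = -3 + C² (p(C, t) = -4 + (C*C + 1) = -4 + (C² + 1) = -4 + (1 + C²) = -3 + C²)
Z(P, S) = -1 + P² (Z(P, S) = P² - 1 = -1 + P²)
-31*Z(p(-2, 4), 7)*15 = -31*(-1 + (-3 + (-2)²)²)*15 = -31*(-1 + (-3 + 4)²)*15 = -31*(-1 + 1²)*15 = -31*(-1 + 1)*15 = -31*0*15 = 0*15 = 0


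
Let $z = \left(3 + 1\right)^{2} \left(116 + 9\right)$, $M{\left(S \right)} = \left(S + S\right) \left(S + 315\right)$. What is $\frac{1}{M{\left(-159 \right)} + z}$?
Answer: $- \frac{1}{47608} \approx -2.1005 \cdot 10^{-5}$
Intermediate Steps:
$M{\left(S \right)} = 2 S \left(315 + S\right)$
$z = 2000$ ($z = 4^{2} \cdot 125 = 16 \cdot 125 = 2000$)
$\frac{1}{M{\left(-159 \right)} + z} = \frac{1}{2 \left(-159\right) \left(315 - 159\right) + 2000} = \frac{1}{2 \left(-159\right) 156 + 2000} = \frac{1}{-49608 + 2000} = \frac{1}{-47608} = - \frac{1}{47608}$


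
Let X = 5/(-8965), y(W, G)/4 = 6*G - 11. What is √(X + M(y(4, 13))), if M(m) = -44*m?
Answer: I*√37909501201/1793 ≈ 108.59*I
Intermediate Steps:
y(W, G) = -44 + 24*G (y(W, G) = 4*(6*G - 11) = 4*(-11 + 6*G) = -44 + 24*G)
X = -1/1793 (X = -1/8965*5 = -1/1793 ≈ -0.00055772)
√(X + M(y(4, 13))) = √(-1/1793 - 44*(-44 + 24*13)) = √(-1/1793 - 44*(-44 + 312)) = √(-1/1793 - 44*268) = √(-1/1793 - 11792) = √(-21143057/1793) = I*√37909501201/1793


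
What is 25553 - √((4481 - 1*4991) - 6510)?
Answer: 25553 - 6*I*√195 ≈ 25553.0 - 83.785*I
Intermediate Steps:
25553 - √((4481 - 1*4991) - 6510) = 25553 - √((4481 - 4991) - 6510) = 25553 - √(-510 - 6510) = 25553 - √(-7020) = 25553 - 6*I*√195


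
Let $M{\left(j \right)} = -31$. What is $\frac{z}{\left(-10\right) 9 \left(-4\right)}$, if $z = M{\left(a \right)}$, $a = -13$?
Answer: $- \frac{31}{360} \approx -0.086111$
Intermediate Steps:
$z = -31$
$\frac{z}{\left(-10\right) 9 \left(-4\right)} = - \frac{31}{\left(-10\right) 9 \left(-4\right)} = - \frac{31}{\left(-90\right) \left(-4\right)} = - \frac{31}{360}$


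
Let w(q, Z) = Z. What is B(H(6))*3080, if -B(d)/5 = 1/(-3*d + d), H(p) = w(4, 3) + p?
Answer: 7700/9 ≈ 855.56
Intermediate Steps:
H(p) = 3 + p
B(d) = 5/(2*d) (B(d) = -5/(-3*d + d) = -5*(-1/(2*d)) = -(-5)/(2*d) = 5/(2*d))
B(H(6))*3080 = (5/(2*(3 + 6)))*3080 = ((5/2)/9)*3080 = ((5/2)*(⅑))*3080 = (5/18)*3080 = 7700/9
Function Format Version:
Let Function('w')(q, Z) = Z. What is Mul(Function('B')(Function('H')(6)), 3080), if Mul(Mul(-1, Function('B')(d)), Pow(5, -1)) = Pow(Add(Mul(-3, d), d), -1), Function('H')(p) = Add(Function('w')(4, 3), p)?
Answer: Rational(7700, 9) ≈ 855.56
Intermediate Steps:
Function('H')(p) = Add(3, p)
Function('B')(d) = Mul(Rational(5, 2), Pow(d, -1)) (Function('B')(d) = Mul(-5, Pow(Add(Mul(-3, d), d), -1)) = Mul(-5, Pow(Mul(-2, d), -1)) = Mul(-5, Mul(Rational(-1, 2), Pow(d, -1))) = Mul(Rational(5, 2), Pow(d, -1)))
Mul(Function('B')(Function('H')(6)), 3080) = Mul(Mul(Rational(5, 2), Pow(Add(3, 6), -1)), 3080) = Mul(Mul(Rational(5, 2), Pow(9, -1)), 3080) = Mul(Mul(Rational(5, 2), Rational(1, 9)), 3080) = Mul(Rational(5, 18), 3080) = Rational(7700, 9)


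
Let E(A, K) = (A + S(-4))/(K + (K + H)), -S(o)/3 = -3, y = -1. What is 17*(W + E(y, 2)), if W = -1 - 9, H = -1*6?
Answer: -238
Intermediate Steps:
S(o) = 9 (S(o) = -3*(-3) = 9)
H = -6
E(A, K) = (9 + A)/(-6 + 2*K) (E(A, K) = (A + 9)/(K + (K - 6)) = (9 + A)/(K + (-6 + K)) = (9 + A)/(-6 + 2*K))
W = -10
17*(W + E(y, 2)) = 17*(-10 + (9 - 1)/(2*(-3 + 2))) = 17*(-10 + (1/2)*8/(-1)) = 17*(-10 + (1/2)*(-1)*8) = 17*(-10 - 4) = 17*(-14) = -238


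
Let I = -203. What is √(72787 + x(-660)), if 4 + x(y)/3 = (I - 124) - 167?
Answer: √71293 ≈ 267.01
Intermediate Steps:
x(y) = -1494 (x(y) = -12 + 3*((-203 - 124) - 167) = -12 + 3*(-327 - 167) = -12 + 3*(-494) = -12 - 1482 = -1494)
√(72787 + x(-660)) = √(72787 - 1494) = √71293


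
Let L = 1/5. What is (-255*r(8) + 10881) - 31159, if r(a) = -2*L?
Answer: -20176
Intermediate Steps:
L = ⅕ ≈ 0.20000
r(a) = -⅖ (r(a) = -2*⅕ = -⅖)
(-255*r(8) + 10881) - 31159 = (-255*(-⅖) + 10881) - 31159 = (102 + 10881) - 31159 = 10983 - 31159 = -20176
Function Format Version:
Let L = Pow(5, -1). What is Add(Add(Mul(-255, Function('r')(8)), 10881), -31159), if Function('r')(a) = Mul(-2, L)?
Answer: -20176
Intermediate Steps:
L = Rational(1, 5) ≈ 0.20000
Function('r')(a) = Rational(-2, 5) (Function('r')(a) = Mul(-2, Rational(1, 5)) = Rational(-2, 5))
Add(Add(Mul(-255, Function('r')(8)), 10881), -31159) = Add(Add(Mul(-255, Rational(-2, 5)), 10881), -31159) = Add(Add(102, 10881), -31159) = Add(10983, -31159) = -20176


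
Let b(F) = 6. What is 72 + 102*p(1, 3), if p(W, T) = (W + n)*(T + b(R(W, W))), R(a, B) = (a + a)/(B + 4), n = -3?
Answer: -1764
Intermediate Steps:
R(a, B) = 2*a/(4 + B) (R(a, B) = (2*a)/(4 + B) = 2*a/(4 + B))
p(W, T) = (-3 + W)*(6 + T) (p(W, T) = (W - 3)*(T + 6) = (-3 + W)*(6 + T))
72 + 102*p(1, 3) = 72 + 102*(-18 - 3*3 + 6*1 + 3*1) = 72 + 102*(-18 - 9 + 6 + 3) = 72 + 102*(-18) = 72 - 1836 = -1764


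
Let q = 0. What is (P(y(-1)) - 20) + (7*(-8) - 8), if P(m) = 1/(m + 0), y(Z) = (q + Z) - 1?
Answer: -169/2 ≈ -84.500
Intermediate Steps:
y(Z) = -1 + Z (y(Z) = (0 + Z) - 1 = Z - 1 = -1 + Z)
P(m) = 1/m
(P(y(-1)) - 20) + (7*(-8) - 8) = (1/(-1 - 1) - 20) + (7*(-8) - 8) = (1/(-2) - 20) + (-56 - 8) = (-1/2 - 20) - 64 = -41/2 - 64 = -169/2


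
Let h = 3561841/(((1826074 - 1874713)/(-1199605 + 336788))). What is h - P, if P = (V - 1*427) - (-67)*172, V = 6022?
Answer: 3072384315056/48639 ≈ 6.3167e+7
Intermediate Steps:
P = 17119 (P = (6022 - 1*427) - (-67)*172 = (6022 - 427) - 1*(-11524) = 5595 + 11524 = 17119)
h = 3073216966097/48639 (h = 3561841/((-48639/(-862817))) = 3561841/((-48639*(-1/862817))) = 3561841/(48639/862817) = 3561841*(862817/48639) = 3073216966097/48639 ≈ 6.3184e+7)
h - P = 3073216966097/48639 - 17119 = 3072384315056/48639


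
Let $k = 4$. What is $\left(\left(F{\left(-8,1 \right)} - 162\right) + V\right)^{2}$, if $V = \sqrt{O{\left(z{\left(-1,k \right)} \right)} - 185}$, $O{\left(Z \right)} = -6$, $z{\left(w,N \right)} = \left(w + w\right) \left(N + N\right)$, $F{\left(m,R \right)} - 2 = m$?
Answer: $\left(168 - i \sqrt{191}\right)^{2} \approx 28033.0 - 4643.6 i$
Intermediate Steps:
$F{\left(m,R \right)} = 2 + m$
$z{\left(w,N \right)} = 4 N w$ ($z{\left(w,N \right)} = 2 w 2 N = 4 N w$)
$V = i \sqrt{191}$ ($V = \sqrt{-6 - 185} = \sqrt{-191} = i \sqrt{191} \approx 13.82 i$)
$\left(\left(F{\left(-8,1 \right)} - 162\right) + V\right)^{2} = \left(\left(\left(2 - 8\right) - 162\right) + i \sqrt{191}\right)^{2} = \left(\left(-6 - 162\right) + i \sqrt{191}\right)^{2} = \left(-168 + i \sqrt{191}\right)^{2}$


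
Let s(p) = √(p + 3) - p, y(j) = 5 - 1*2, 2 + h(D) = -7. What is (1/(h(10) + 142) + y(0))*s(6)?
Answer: -1200/133 ≈ -9.0226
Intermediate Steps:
h(D) = -9 (h(D) = -2 - 7 = -9)
y(j) = 3 (y(j) = 5 - 2 = 3)
s(p) = √(3 + p) - p
(1/(h(10) + 142) + y(0))*s(6) = (1/(-9 + 142) + 3)*(√(3 + 6) - 1*6) = (1/133 + 3)*(√9 - 6) = (1/133 + 3)*(3 - 6) = (400/133)*(-3) = -1200/133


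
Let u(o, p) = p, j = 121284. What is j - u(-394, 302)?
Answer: 120982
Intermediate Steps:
j - u(-394, 302) = 121284 - 1*302 = 121284 - 302 = 120982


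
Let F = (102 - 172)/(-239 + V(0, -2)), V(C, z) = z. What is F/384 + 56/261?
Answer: 866789/4025664 ≈ 0.21532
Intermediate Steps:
F = 70/241 (F = (102 - 172)/(-239 - 2) = -70/(-241) = -70*(-1/241) = 70/241 ≈ 0.29046)
F/384 + 56/261 = (70/241)/384 + 56/261 = (70/241)*(1/384) + 56*(1/261) = 35/46272 + 56/261 = 866789/4025664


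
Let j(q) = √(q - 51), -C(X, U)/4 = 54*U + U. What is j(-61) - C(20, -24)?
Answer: -5280 + 4*I*√7 ≈ -5280.0 + 10.583*I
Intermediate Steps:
C(X, U) = -220*U (C(X, U) = -4*(54*U + U) = -220*U)
j(q) = √(-51 + q)
j(-61) - C(20, -24) = √(-51 - 61) - (-220)*(-24) = √(-112) - 1*5280 = 4*I*√7 - 5280 = -5280 + 4*I*√7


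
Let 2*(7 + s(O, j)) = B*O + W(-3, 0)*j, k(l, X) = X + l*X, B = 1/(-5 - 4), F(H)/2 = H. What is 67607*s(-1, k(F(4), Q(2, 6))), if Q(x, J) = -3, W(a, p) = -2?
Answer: 24406127/18 ≈ 1.3559e+6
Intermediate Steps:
F(H) = 2*H
B = -1/9 (B = 1/(-9) = -1/9 ≈ -0.11111)
k(l, X) = X + X*l
s(O, j) = -7 - j - O/18 (s(O, j) = -7 + (-O/9 - 2*j)/2 = -7 + (-2*j - O/9)/2 = -7 + (-j - O/18) = -7 - j - O/18)
67607*s(-1, k(F(4), Q(2, 6))) = 67607*(-7 - (-3)*(1 + 2*4) - 1/18*(-1)) = 67607*(-7 - (-3)*(1 + 8) + 1/18) = 67607*(-7 - (-3)*9 + 1/18) = 67607*(-7 - 1*(-27) + 1/18) = 67607*(-7 + 27 + 1/18) = 67607*(361/18) = 24406127/18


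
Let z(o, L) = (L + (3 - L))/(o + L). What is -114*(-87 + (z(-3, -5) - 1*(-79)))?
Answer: 3819/4 ≈ 954.75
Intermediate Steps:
z(o, L) = 3/(L + o)
-114*(-87 + (z(-3, -5) - 1*(-79))) = -114*(-87 + (3/(-5 - 3) - 1*(-79))) = -114*(-87 + (3/(-8) + 79)) = -114*(-87 + (3*(-⅛) + 79)) = -114*(-87 + (-3/8 + 79)) = -114*(-87 + 629/8) = -114*(-67/8) = 3819/4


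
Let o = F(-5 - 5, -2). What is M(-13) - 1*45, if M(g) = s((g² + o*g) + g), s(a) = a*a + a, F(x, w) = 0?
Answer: 24447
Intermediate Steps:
o = 0
s(a) = a + a² (s(a) = a² + a = a + a²)
M(g) = (g + g²)*(1 + g + g²) (M(g) = ((g² + 0*g) + g)*(1 + ((g² + 0*g) + g)) = ((g² + 0) + g)*(1 + ((g² + 0) + g)) = (g² + g)*(1 + (g² + g)) = (g + g²)*(1 + (g + g²)) = (g + g²)*(1 + g + g²))
M(-13) - 1*45 = -13*(1 - 13)*(1 - 13*(1 - 13)) - 1*45 = -13*(-12)*(1 - 13*(-12)) - 45 = -13*(-12)*(1 + 156) - 45 = -13*(-12)*157 - 45 = 24492 - 45 = 24447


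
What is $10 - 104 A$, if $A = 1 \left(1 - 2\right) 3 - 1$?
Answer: $426$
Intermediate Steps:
$A = -4$ ($A = 1 \left(-1\right) 3 - 1 = \left(-1\right) 3 - 1 = -3 - 1 = -4$)
$10 - 104 A = 10 - -416 = 10 + 416 = 426$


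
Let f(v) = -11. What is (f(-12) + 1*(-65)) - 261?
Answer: -337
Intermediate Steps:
(f(-12) + 1*(-65)) - 261 = (-11 + 1*(-65)) - 261 = (-11 - 65) - 261 = -76 - 261 = -337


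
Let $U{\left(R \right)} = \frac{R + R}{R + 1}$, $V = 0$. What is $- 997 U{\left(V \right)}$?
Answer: $0$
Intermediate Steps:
$U{\left(R \right)} = \frac{2 R}{1 + R}$
$- 997 U{\left(V \right)} = - 997 \cdot 2 \cdot 0 \frac{1}{1 + 0} = - 997 \cdot 2 \cdot 0 \cdot 1^{-1} = - 997 \cdot 2 \cdot 0 \cdot 1 = \left(-997\right) 0 = 0$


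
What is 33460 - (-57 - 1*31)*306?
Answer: 60388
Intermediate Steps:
33460 - (-57 - 1*31)*306 = 33460 - (-57 - 31)*306 = 33460 - (-88)*306 = 33460 - 1*(-26928) = 33460 + 26928 = 60388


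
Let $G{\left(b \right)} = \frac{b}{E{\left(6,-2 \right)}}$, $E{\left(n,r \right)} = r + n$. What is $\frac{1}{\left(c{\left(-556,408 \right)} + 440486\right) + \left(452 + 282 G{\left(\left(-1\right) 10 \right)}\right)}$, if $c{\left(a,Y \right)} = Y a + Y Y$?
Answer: $\frac{1}{379849} \approx 2.6326 \cdot 10^{-6}$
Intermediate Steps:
$E{\left(n,r \right)} = n + r$
$G{\left(b \right)} = \frac{b}{4}$ ($G{\left(b \right)} = \frac{b}{6 - 2} = \frac{b}{4}$)
$c{\left(a,Y \right)} = Y^{2} + Y a$ ($c{\left(a,Y \right)} = Y a + Y^{2} = Y^{2} + Y a$)
$\frac{1}{\left(c{\left(-556,408 \right)} + 440486\right) + \left(452 + 282 G{\left(\left(-1\right) 10 \right)}\right)} = \frac{1}{\left(408 \left(408 - 556\right) + 440486\right) + \left(452 + 282 \frac{\left(-1\right) 10}{4}\right)} = \frac{1}{\left(408 \left(-148\right) + 440486\right) + \left(452 + 282 \cdot \frac{1}{4} \left(-10\right)\right)} = \frac{1}{\left(-60384 + 440486\right) + \left(452 + 282 \left(- \frac{5}{2}\right)\right)} = \frac{1}{380102 + \left(452 - 705\right)} = \frac{1}{380102 - 253} = \frac{1}{379849}$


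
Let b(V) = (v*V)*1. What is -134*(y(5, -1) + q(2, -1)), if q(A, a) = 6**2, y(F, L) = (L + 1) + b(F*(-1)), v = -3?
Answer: -6834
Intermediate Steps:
b(V) = -3*V (b(V) = -3*V*1 = -3*V)
y(F, L) = 1 + L + 3*F (y(F, L) = (L + 1) - 3*F*(-1) = (1 + L) - (-3)*F = (1 + L) + 3*F = 1 + L + 3*F)
q(A, a) = 36
-134*(y(5, -1) + q(2, -1)) = -134*((1 - 1 + 3*5) + 36) = -134*((1 - 1 + 15) + 36) = -134*(15 + 36) = -134*51 = -6834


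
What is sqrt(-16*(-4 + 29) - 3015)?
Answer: I*sqrt(3415) ≈ 58.438*I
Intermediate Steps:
sqrt(-16*(-4 + 29) - 3015) = sqrt(-16*25 - 3015) = sqrt(-400 - 3015) = sqrt(-3415) = I*sqrt(3415)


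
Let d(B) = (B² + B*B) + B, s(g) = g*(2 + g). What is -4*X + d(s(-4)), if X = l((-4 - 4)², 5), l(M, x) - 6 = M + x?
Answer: -164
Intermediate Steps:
d(B) = B + 2*B² (d(B) = (B² + B²) + B = 2*B² + B = B + 2*B²)
l(M, x) = 6 + M + x (l(M, x) = 6 + (M + x) = 6 + M + x)
X = 75 (X = 6 + (-4 - 4)² + 5 = 6 + (-8)² + 5 = 6 + 64 + 5 = 75)
-4*X + d(s(-4)) = -4*75 + (-4*(2 - 4))*(1 + 2*(-4*(2 - 4))) = -300 + (-4*(-2))*(1 + 2*(-4*(-2))) = -300 + 8*(1 + 2*8) = -300 + 8*(1 + 16) = -300 + 8*17 = -300 + 136 = -164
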